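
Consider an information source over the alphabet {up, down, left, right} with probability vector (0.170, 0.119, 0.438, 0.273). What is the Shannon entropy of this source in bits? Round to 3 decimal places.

1.833 bits

H = −Σ pᵢ log₂ pᵢ.
−0.170·log₂(0.170) = 0.4346
−0.119·log₂(0.119) = 0.3654
−0.438·log₂(0.438) = 0.5217
−0.273·log₂(0.273) = 0.5113
Sum ≈ 1.8330 → 1.833 bits.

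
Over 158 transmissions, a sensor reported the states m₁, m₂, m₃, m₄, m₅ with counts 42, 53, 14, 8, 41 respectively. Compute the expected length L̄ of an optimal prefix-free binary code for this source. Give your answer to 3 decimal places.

Probabilities are the counts divided by 158.
Repeatedly combine the two least-probable nodes; the expected code length is the sum of the merged weights.
merge 4/79 + 7/79 → 11/79
merge 11/79 + 41/158 → 63/158
merge 21/79 + 53/158 → 95/158
merge 63/158 + 95/158 → 1
L = 11/79 + 63/158 + 95/158 + 1 = 169/79 ≈ 2.139 bits/symbol.

2.139 bits/symbol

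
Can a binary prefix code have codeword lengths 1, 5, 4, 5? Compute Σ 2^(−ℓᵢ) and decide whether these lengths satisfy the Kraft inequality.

With common denominator 2^5 = 32: Σ 2^(−ℓᵢ) = 16/32 + 1/32 + 2/32 + 1/32 = 20/32 = 0.625.
Kraft's inequality requires Σ ≤ 1; here Σ = 0.625 ≤ 1, so such a prefix code exists.

0.625; yes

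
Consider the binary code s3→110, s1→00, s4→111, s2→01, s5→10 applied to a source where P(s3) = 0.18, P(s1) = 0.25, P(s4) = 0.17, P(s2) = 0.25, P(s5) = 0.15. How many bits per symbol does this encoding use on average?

2.35 bits/symbol

L̄ = Σ pᵢ·ℓᵢ = 0.18·3 + 0.25·2 + 0.17·3 + 0.25·2 + 0.15·2 = 2.35 bits/symbol.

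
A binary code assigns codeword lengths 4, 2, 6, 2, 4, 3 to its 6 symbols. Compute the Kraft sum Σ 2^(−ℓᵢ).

0.765625

With common denominator 2^6 = 64: Σ 2^(−ℓᵢ) = 4/64 + 16/64 + 1/64 + 16/64 + 4/64 + 8/64 = 49/64 = 0.765625.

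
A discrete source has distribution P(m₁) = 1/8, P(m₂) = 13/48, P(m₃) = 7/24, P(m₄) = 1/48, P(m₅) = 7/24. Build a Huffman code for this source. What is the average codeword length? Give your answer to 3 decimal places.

Repeatedly combine the two least-probable nodes; the expected code length is the sum of the merged weights.
merge 1/48 + 1/8 → 7/48
merge 7/48 + 13/48 → 5/12
merge 7/24 + 7/24 → 7/12
merge 5/12 + 7/12 → 1
L = 7/48 + 5/12 + 7/12 + 1 = 103/48 ≈ 2.146 bits/symbol.

2.146 bits/symbol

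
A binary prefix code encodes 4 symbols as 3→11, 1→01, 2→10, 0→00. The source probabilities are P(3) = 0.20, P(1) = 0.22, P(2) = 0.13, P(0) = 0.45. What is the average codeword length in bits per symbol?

L̄ = Σ pᵢ·ℓᵢ = 0.20·2 + 0.22·2 + 0.13·2 + 0.45·2 = 2 bits/symbol.

2 bits/symbol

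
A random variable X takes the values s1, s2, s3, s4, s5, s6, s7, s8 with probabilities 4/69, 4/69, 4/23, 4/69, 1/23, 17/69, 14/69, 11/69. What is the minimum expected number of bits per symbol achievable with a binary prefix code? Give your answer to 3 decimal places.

2.768 bits/symbol

Repeatedly combine the two least-probable nodes; the expected code length is the sum of the merged weights.
merge 1/23 + 4/69 → 7/69
merge 4/69 + 4/69 → 8/69
merge 7/69 + 8/69 → 5/23
merge 11/69 + 4/23 → 1/3
merge 14/69 + 5/23 → 29/69
merge 17/69 + 1/3 → 40/69
merge 29/69 + 40/69 → 1
L = 7/69 + 8/69 + 5/23 + 1/3 + 29/69 + 40/69 + 1 = 191/69 ≈ 2.768 bits/symbol.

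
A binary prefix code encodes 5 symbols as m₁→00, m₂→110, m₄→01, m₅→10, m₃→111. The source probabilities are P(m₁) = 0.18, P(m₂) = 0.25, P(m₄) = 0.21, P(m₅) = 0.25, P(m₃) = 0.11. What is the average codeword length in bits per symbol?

L̄ = Σ pᵢ·ℓᵢ = 0.18·2 + 0.25·3 + 0.21·2 + 0.25·2 + 0.11·3 = 2.36 bits/symbol.

2.36 bits/symbol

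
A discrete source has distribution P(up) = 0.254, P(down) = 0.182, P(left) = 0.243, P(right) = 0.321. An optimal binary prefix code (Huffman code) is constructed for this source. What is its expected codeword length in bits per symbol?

Repeatedly combine the two least-probable nodes; the expected code length is the sum of the merged weights.
merge 91/500 + 243/1000 → 17/40
merge 127/500 + 321/1000 → 23/40
merge 17/40 + 23/40 → 1
L = 17/40 + 23/40 + 1 = 2 bits/symbol.

2 bits/symbol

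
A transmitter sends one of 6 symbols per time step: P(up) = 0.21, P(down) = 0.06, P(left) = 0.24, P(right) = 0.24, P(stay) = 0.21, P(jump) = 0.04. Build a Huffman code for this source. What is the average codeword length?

2.41 bits/symbol

Repeatedly combine the two least-probable nodes; the expected code length is the sum of the merged weights.
merge 1/25 + 3/50 → 1/10
merge 1/10 + 21/100 → 31/100
merge 21/100 + 6/25 → 9/20
merge 6/25 + 31/100 → 11/20
merge 9/20 + 11/20 → 1
L = 1/10 + 31/100 + 9/20 + 11/20 + 1 = 241/100 = 2.41 bits/symbol.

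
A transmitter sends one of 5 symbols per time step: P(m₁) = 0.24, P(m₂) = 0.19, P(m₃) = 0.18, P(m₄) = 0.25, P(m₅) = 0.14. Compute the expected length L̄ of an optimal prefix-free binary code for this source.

2.32 bits/symbol

Repeatedly combine the two least-probable nodes; the expected code length is the sum of the merged weights.
merge 7/50 + 9/50 → 8/25
merge 19/100 + 6/25 → 43/100
merge 1/4 + 8/25 → 57/100
merge 43/100 + 57/100 → 1
L = 8/25 + 43/100 + 57/100 + 1 = 58/25 = 2.32 bits/symbol.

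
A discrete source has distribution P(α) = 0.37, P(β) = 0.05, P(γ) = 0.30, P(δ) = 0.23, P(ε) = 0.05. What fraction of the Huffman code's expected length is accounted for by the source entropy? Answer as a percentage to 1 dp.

Entropy H = −Σ p log₂ p ≈ 1.9717 bits.
Huffman merges: 1/20+1/20→1/10; 1/10+23/100→33/100; 3/10+33/100→63/100; 37/100+63/100→1. L = 103/50 ≈ 2.0600.
Efficiency = H/L = 1.9717/2.0600 = 95.7%.

95.7%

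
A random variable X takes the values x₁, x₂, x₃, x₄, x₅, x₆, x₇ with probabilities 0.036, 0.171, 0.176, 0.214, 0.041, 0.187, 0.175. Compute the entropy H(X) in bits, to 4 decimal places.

H = −Σ pᵢ log₂ pᵢ.
−0.036·log₂(0.036) = 0.1727
−0.171·log₂(0.171) = 0.4357
−0.176·log₂(0.176) = 0.4411
−0.214·log₂(0.214) = 0.4760
−0.041·log₂(0.041) = 0.1889
−0.187·log₂(0.187) = 0.4523
−0.175·log₂(0.175) = 0.4401
Sum ≈ 2.6068 → 2.6068 bits.

2.6068 bits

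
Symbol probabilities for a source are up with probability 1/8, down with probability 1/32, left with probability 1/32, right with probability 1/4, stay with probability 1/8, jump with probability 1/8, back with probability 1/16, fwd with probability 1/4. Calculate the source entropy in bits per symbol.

Each probability is a power of 1/2, so log₂(1/p) is an integer.
H = Σ p·log₂(1/p) = 1/8·3 + 1/32·5 + 1/32·5 + 1/4·2 + 1/8·3 + 1/8·3 + 1/16·4 + 1/4·2 = 2.6875 bits.

2.6875 bits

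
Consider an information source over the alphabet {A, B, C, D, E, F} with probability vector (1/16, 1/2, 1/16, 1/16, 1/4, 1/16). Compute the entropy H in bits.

Each probability is a power of 1/2, so log₂(1/p) is an integer.
H = Σ p·log₂(1/p) = 1/16·4 + 1/2·1 + 1/16·4 + 1/16·4 + 1/4·2 + 1/16·4 = 2 bits.

2 bits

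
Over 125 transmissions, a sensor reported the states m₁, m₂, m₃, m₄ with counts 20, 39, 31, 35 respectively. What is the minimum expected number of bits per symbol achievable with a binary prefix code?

Probabilities are the counts divided by 125.
Repeatedly combine the two least-probable nodes; the expected code length is the sum of the merged weights.
merge 4/25 + 31/125 → 51/125
merge 7/25 + 39/125 → 74/125
merge 51/125 + 74/125 → 1
L = 51/125 + 74/125 + 1 = 2 bits/symbol.

2 bits/symbol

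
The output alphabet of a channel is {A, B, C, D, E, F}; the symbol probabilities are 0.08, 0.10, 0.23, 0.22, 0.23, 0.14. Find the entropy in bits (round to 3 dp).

2.477 bits

H = −Σ pᵢ log₂ pᵢ.
−0.08·log₂(0.08) = 0.2915
−0.10·log₂(0.10) = 0.3322
−0.23·log₂(0.23) = 0.4877
−0.22·log₂(0.22) = 0.4806
−0.23·log₂(0.23) = 0.4877
−0.14·log₂(0.14) = 0.3971
Sum ≈ 2.4767 → 2.477 bits.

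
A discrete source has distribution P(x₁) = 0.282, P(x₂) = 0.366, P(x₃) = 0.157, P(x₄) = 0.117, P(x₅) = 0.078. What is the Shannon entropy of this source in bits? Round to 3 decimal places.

H = −Σ pᵢ log₂ pᵢ.
−0.282·log₂(0.282) = 0.5150
−0.366·log₂(0.366) = 0.5307
−0.157·log₂(0.157) = 0.4194
−0.117·log₂(0.117) = 0.3622
−0.078·log₂(0.078) = 0.2871
Sum ≈ 2.1143 → 2.114 bits.

2.114 bits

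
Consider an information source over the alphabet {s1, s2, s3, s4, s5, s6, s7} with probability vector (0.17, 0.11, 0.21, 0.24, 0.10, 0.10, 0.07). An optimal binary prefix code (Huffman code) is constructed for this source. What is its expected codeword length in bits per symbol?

2.72 bits/symbol

Repeatedly combine the two least-probable nodes; the expected code length is the sum of the merged weights.
merge 7/100 + 1/10 → 17/100
merge 1/10 + 11/100 → 21/100
merge 17/100 + 17/100 → 17/50
merge 21/100 + 21/100 → 21/50
merge 6/25 + 17/50 → 29/50
merge 21/50 + 29/50 → 1
L = 17/100 + 21/100 + 17/50 + 21/50 + 29/50 + 1 = 68/25 = 2.72 bits/symbol.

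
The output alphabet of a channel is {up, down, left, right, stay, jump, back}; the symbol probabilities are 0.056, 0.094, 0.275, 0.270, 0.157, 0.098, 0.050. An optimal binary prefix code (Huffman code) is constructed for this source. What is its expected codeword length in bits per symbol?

2.561 bits/symbol

Repeatedly combine the two least-probable nodes; the expected code length is the sum of the merged weights.
merge 1/20 + 7/125 → 53/500
merge 47/500 + 49/500 → 24/125
merge 53/500 + 157/1000 → 263/1000
merge 24/125 + 263/1000 → 91/200
merge 27/100 + 11/40 → 109/200
merge 91/200 + 109/200 → 1
L = 53/500 + 24/125 + 263/1000 + 91/200 + 109/200 + 1 = 2561/1000 = 2.561 bits/symbol.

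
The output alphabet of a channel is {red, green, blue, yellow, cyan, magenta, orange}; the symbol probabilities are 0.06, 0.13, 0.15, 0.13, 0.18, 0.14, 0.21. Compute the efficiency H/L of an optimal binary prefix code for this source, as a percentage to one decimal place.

Entropy H = −Σ p log₂ p ≈ 2.7346 bits.
Huffman merges: 3/50+13/100→19/100; 13/100+7/50→27/100; 3/20+9/50→33/100; 19/100+21/100→2/5; 27/100+33/100→3/5; 2/5+3/5→1. L = 279/100 ≈ 2.7900.
Efficiency = H/L = 2.7346/2.7900 = 98.0%.

98.0%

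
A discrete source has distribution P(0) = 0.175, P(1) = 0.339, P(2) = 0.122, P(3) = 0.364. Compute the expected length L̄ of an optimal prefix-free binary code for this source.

1.933 bits/symbol

Repeatedly combine the two least-probable nodes; the expected code length is the sum of the merged weights.
merge 61/500 + 7/40 → 297/1000
merge 297/1000 + 339/1000 → 159/250
merge 91/250 + 159/250 → 1
L = 297/1000 + 159/250 + 1 = 1933/1000 = 1.933 bits/symbol.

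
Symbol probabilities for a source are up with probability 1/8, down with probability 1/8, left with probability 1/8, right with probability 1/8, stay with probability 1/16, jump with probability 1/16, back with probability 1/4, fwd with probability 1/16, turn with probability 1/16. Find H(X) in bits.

3 bits

Each probability is a power of 1/2, so log₂(1/p) is an integer.
H = Σ p·log₂(1/p) = 1/8·3 + 1/8·3 + 1/8·3 + 1/8·3 + 1/16·4 + 1/16·4 + 1/4·2 + 1/16·4 + 1/16·4 = 3 bits.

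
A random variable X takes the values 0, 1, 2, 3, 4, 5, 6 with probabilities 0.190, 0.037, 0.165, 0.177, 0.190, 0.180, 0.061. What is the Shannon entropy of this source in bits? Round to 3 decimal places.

H = −Σ pᵢ log₂ pᵢ.
−0.190·log₂(0.190) = 0.4552
−0.037·log₂(0.037) = 0.1760
−0.165·log₂(0.165) = 0.4289
−0.177·log₂(0.177) = 0.4422
−0.190·log₂(0.190) = 0.4552
−0.180·log₂(0.180) = 0.4453
−0.061·log₂(0.061) = 0.2461
Sum ≈ 2.6490 → 2.649 bits.

2.649 bits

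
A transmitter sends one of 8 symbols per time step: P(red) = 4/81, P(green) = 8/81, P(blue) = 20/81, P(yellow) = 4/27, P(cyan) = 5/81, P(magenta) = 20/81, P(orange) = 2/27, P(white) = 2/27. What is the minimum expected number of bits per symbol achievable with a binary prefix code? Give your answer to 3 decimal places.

Repeatedly combine the two least-probable nodes; the expected code length is the sum of the merged weights.
merge 4/81 + 5/81 → 1/9
merge 2/27 + 2/27 → 4/27
merge 8/81 + 1/9 → 17/81
merge 4/27 + 4/27 → 8/27
merge 17/81 + 20/81 → 37/81
merge 20/81 + 8/27 → 44/81
merge 37/81 + 44/81 → 1
L = 1/9 + 4/27 + 17/81 + 8/27 + 37/81 + 44/81 + 1 = 224/81 ≈ 2.765 bits/symbol.

2.765 bits/symbol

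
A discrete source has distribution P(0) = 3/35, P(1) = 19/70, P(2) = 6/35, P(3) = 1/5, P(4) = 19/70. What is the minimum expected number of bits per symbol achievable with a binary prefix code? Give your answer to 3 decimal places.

Repeatedly combine the two least-probable nodes; the expected code length is the sum of the merged weights.
merge 3/35 + 6/35 → 9/35
merge 1/5 + 9/35 → 16/35
merge 19/70 + 19/70 → 19/35
merge 16/35 + 19/35 → 1
L = 9/35 + 16/35 + 19/35 + 1 = 79/35 ≈ 2.257 bits/symbol.

2.257 bits/symbol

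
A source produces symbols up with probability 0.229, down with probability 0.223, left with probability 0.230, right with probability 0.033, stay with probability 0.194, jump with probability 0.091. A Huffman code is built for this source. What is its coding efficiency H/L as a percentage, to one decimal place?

Entropy H = −Σ p log₂ p ≈ 2.3935 bits.
Huffman merges: 33/1000+91/1000→31/250; 31/250+97/500→159/500; 223/1000+229/1000→113/250; 23/100+159/500→137/250; 113/250+137/250→1. L = 1221/500 ≈ 2.4420.
Efficiency = H/L = 2.3935/2.4420 = 98.0%.

98.0%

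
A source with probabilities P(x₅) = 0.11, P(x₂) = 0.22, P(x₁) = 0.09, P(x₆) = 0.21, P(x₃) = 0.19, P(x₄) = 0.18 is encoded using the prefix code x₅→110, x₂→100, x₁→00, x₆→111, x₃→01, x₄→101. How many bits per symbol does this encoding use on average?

2.72 bits/symbol

L̄ = Σ pᵢ·ℓᵢ = 0.11·3 + 0.22·3 + 0.09·2 + 0.21·3 + 0.19·2 + 0.18·3 = 2.72 bits/symbol.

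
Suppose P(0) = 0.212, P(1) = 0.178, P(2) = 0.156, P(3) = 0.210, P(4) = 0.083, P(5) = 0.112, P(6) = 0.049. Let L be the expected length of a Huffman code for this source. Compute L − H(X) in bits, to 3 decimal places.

Entropy H = −Σ p log₂ p ≈ 2.6736 bits.
Huffman merges: 49/1000+83/1000→33/250; 14/125+33/250→61/250; 39/250+89/500→167/500; 21/100+53/250→211/500; 61/250+167/500→289/500; 211/500+289/500→1. L = 271/100 ≈ 2.7100.
L − H = 2.7100 − 2.6736 = 0.036 bits.

0.036 bits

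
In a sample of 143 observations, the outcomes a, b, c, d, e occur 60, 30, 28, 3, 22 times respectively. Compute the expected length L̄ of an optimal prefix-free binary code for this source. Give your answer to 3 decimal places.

2.126 bits/symbol

Probabilities are the counts divided by 143.
Repeatedly combine the two least-probable nodes; the expected code length is the sum of the merged weights.
merge 3/143 + 2/13 → 25/143
merge 25/143 + 28/143 → 53/143
merge 30/143 + 53/143 → 83/143
merge 60/143 + 83/143 → 1
L = 25/143 + 53/143 + 83/143 + 1 = 304/143 ≈ 2.126 bits/symbol.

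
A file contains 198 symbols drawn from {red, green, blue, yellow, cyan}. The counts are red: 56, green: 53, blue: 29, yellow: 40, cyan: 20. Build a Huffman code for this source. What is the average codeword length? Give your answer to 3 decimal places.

2.247 bits/symbol

Probabilities are the counts divided by 198.
Repeatedly combine the two least-probable nodes; the expected code length is the sum of the merged weights.
merge 10/99 + 29/198 → 49/198
merge 20/99 + 49/198 → 89/198
merge 53/198 + 28/99 → 109/198
merge 89/198 + 109/198 → 1
L = 49/198 + 89/198 + 109/198 + 1 = 445/198 ≈ 2.247 bits/symbol.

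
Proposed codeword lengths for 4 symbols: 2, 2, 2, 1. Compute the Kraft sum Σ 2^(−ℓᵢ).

With common denominator 2^2 = 4: Σ 2^(−ℓᵢ) = 1/4 + 1/4 + 1/4 + 2/4 = 5/4 = 1.25.

1.25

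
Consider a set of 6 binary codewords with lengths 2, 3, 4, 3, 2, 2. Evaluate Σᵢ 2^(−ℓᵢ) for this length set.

With common denominator 2^4 = 16: Σ 2^(−ℓᵢ) = 4/16 + 2/16 + 1/16 + 2/16 + 4/16 + 4/16 = 17/16 = 1.0625.

1.0625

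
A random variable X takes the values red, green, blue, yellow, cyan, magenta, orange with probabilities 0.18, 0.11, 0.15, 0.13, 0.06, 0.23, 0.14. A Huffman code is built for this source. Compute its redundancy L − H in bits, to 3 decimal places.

Entropy H = −Σ p log₂ p ≈ 2.7171 bits.
Huffman merges: 3/50+11/100→17/100; 13/100+7/50→27/100; 3/20+17/100→8/25; 9/50+23/100→41/100; 27/100+8/25→59/100; 41/100+59/100→1. L = 69/25 ≈ 2.7600.
L − H = 2.7600 − 2.7171 = 0.043 bits.

0.043 bits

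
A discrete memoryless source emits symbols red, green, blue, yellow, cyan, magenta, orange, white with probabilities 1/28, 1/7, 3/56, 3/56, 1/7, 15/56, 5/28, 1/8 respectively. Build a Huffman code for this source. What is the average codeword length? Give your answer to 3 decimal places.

Repeatedly combine the two least-probable nodes; the expected code length is the sum of the merged weights.
merge 1/28 + 3/56 → 5/56
merge 3/56 + 5/56 → 1/7
merge 1/8 + 1/7 → 15/56
merge 1/7 + 1/7 → 2/7
merge 5/28 + 15/56 → 25/56
merge 15/56 + 2/7 → 31/56
merge 25/56 + 31/56 → 1
L = 5/56 + 1/7 + 15/56 + 2/7 + 25/56 + 31/56 + 1 = 39/14 ≈ 2.786 bits/symbol.

2.786 bits/symbol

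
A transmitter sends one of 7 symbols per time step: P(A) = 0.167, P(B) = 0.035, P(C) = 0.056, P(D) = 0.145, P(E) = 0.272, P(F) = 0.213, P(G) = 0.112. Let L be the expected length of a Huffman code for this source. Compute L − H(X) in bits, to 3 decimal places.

Entropy H = −Σ p log₂ p ≈ 2.5772 bits.
Huffman merges: 7/200+7/125→91/1000; 91/1000+14/125→203/1000; 29/200+167/1000→39/125; 203/1000+213/1000→52/125; 34/125+39/125→73/125; 52/125+73/125→1. L = 1303/500 ≈ 2.6060.
L − H = 2.6060 − 2.5772 = 0.029 bits.

0.029 bits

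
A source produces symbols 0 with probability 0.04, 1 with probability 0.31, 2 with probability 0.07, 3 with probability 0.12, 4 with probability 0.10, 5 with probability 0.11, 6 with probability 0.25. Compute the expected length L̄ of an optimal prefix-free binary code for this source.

2.55 bits/symbol

Repeatedly combine the two least-probable nodes; the expected code length is the sum of the merged weights.
merge 1/25 + 7/100 → 11/100
merge 1/10 + 11/100 → 21/100
merge 11/100 + 3/25 → 23/100
merge 21/100 + 23/100 → 11/25
merge 1/4 + 31/100 → 14/25
merge 11/25 + 14/25 → 1
L = 11/100 + 21/100 + 23/100 + 11/25 + 14/25 + 1 = 51/20 = 2.55 bits/symbol.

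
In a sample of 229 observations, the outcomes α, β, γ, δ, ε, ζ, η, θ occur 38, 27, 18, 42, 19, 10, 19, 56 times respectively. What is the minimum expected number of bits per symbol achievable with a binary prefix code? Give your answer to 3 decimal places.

Probabilities are the counts divided by 229.
Repeatedly combine the two least-probable nodes; the expected code length is the sum of the merged weights.
merge 10/229 + 18/229 → 28/229
merge 19/229 + 19/229 → 38/229
merge 27/229 + 28/229 → 55/229
merge 38/229 + 38/229 → 76/229
merge 42/229 + 55/229 → 97/229
merge 56/229 + 76/229 → 132/229
merge 97/229 + 132/229 → 1
L = 28/229 + 38/229 + 55/229 + 76/229 + 97/229 + 132/229 + 1 = 655/229 ≈ 2.860 bits/symbol.

2.860 bits/symbol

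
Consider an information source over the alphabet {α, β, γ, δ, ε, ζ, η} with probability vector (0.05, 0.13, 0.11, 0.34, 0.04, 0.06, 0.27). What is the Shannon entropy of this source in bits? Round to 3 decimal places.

H = −Σ pᵢ log₂ pᵢ.
−0.05·log₂(0.05) = 0.2161
−0.13·log₂(0.13) = 0.3826
−0.11·log₂(0.11) = 0.3503
−0.34·log₂(0.34) = 0.5292
−0.04·log₂(0.04) = 0.1858
−0.06·log₂(0.06) = 0.2435
−0.27·log₂(0.27) = 0.5100
Sum ≈ 2.4175 → 2.418 bits.

2.418 bits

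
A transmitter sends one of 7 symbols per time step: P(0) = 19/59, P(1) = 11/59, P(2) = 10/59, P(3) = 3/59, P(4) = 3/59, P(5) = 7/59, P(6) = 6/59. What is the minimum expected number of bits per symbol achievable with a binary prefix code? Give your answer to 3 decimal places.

Repeatedly combine the two least-probable nodes; the expected code length is the sum of the merged weights.
merge 3/59 + 3/59 → 6/59
merge 6/59 + 6/59 → 12/59
merge 7/59 + 10/59 → 17/59
merge 11/59 + 12/59 → 23/59
merge 17/59 + 19/59 → 36/59
merge 23/59 + 36/59 → 1
L = 6/59 + 12/59 + 17/59 + 23/59 + 36/59 + 1 = 153/59 ≈ 2.593 bits/symbol.

2.593 bits/symbol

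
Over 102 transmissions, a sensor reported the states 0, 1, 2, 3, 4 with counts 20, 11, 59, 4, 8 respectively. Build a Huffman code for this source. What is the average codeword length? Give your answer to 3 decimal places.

1.765 bits/symbol

Probabilities are the counts divided by 102.
Repeatedly combine the two least-probable nodes; the expected code length is the sum of the merged weights.
merge 2/51 + 4/51 → 2/17
merge 11/102 + 2/17 → 23/102
merge 10/51 + 23/102 → 43/102
merge 43/102 + 59/102 → 1
L = 2/17 + 23/102 + 43/102 + 1 = 30/17 ≈ 1.765 bits/symbol.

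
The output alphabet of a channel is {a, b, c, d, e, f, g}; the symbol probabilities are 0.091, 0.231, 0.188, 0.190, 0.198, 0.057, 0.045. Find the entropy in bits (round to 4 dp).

H = −Σ pᵢ log₂ pᵢ.
−0.091·log₂(0.091) = 0.3147
−0.231·log₂(0.231) = 0.4883
−0.188·log₂(0.188) = 0.4533
−0.190·log₂(0.190) = 0.4552
−0.198·log₂(0.198) = 0.4626
−0.057·log₂(0.057) = 0.2356
−0.045·log₂(0.045) = 0.2013
Sum ≈ 2.6111 → 2.6111 bits.

2.6111 bits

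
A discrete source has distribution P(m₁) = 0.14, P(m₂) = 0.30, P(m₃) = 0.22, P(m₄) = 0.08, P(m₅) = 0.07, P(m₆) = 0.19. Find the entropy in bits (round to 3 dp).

2.414 bits

H = −Σ pᵢ log₂ pᵢ.
−0.14·log₂(0.14) = 0.3971
−0.30·log₂(0.30) = 0.5211
−0.22·log₂(0.22) = 0.4806
−0.08·log₂(0.08) = 0.2915
−0.07·log₂(0.07) = 0.2686
−0.19·log₂(0.19) = 0.4552
Sum ≈ 2.4141 → 2.414 bits.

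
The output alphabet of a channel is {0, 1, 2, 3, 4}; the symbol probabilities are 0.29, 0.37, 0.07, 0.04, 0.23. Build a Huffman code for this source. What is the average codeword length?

Repeatedly combine the two least-probable nodes; the expected code length is the sum of the merged weights.
merge 1/25 + 7/100 → 11/100
merge 11/100 + 23/100 → 17/50
merge 29/100 + 17/50 → 63/100
merge 37/100 + 63/100 → 1
L = 11/100 + 17/50 + 63/100 + 1 = 52/25 = 2.08 bits/symbol.

2.08 bits/symbol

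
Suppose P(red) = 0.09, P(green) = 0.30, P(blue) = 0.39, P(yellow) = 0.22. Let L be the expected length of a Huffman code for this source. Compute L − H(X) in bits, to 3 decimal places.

0.076 bits

Entropy H = −Σ p log₂ p ≈ 1.8441 bits.
Huffman merges: 9/100+11/50→31/100; 3/10+31/100→61/100; 39/100+61/100→1. L = 48/25 ≈ 1.9200.
L − H = 1.9200 − 1.8441 = 0.076 bits.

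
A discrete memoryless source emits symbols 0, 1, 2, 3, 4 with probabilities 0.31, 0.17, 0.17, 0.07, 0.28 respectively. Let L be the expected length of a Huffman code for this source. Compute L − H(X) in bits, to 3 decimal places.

0.064 bits

Entropy H = −Σ p log₂ p ≈ 2.1757 bits.
Huffman merges: 7/100+17/100→6/25; 17/100+6/25→41/100; 7/25+31/100→59/100; 41/100+59/100→1. L = 56/25 ≈ 2.2400.
L − H = 2.2400 − 2.1757 = 0.064 bits.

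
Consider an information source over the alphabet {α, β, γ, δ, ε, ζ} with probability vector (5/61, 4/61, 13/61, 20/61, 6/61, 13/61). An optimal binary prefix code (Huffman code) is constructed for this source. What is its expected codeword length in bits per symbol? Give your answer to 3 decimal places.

Repeatedly combine the two least-probable nodes; the expected code length is the sum of the merged weights.
merge 4/61 + 5/61 → 9/61
merge 6/61 + 9/61 → 15/61
merge 13/61 + 13/61 → 26/61
merge 15/61 + 20/61 → 35/61
merge 26/61 + 35/61 → 1
L = 9/61 + 15/61 + 26/61 + 35/61 + 1 = 146/61 ≈ 2.393 bits/symbol.

2.393 bits/symbol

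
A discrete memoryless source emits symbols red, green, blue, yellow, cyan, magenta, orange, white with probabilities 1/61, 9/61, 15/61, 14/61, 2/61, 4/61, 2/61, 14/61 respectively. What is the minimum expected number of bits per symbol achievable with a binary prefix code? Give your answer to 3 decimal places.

2.574 bits/symbol

Repeatedly combine the two least-probable nodes; the expected code length is the sum of the merged weights.
merge 1/61 + 2/61 → 3/61
merge 2/61 + 3/61 → 5/61
merge 4/61 + 5/61 → 9/61
merge 9/61 + 9/61 → 18/61
merge 14/61 + 14/61 → 28/61
merge 15/61 + 18/61 → 33/61
merge 28/61 + 33/61 → 1
L = 3/61 + 5/61 + 9/61 + 18/61 + 28/61 + 33/61 + 1 = 157/61 ≈ 2.574 bits/symbol.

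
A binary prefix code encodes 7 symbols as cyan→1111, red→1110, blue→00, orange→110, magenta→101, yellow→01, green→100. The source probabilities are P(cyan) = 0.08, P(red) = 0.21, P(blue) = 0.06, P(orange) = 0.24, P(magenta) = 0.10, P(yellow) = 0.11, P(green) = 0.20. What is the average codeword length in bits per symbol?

L̄ = Σ pᵢ·ℓᵢ = 0.08·4 + 0.21·4 + 0.06·2 + 0.24·3 + 0.10·3 + 0.11·2 + 0.20·3 = 3.12 bits/symbol.

3.12 bits/symbol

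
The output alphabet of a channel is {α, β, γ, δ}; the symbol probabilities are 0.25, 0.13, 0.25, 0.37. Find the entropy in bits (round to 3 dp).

H = −Σ pᵢ log₂ pᵢ.
−0.25·log₂(0.25) = 0.5000
−0.13·log₂(0.13) = 0.3826
−0.25·log₂(0.25) = 0.5000
−0.37·log₂(0.37) = 0.5307
Sum ≈ 1.9134 → 1.913 bits.

1.913 bits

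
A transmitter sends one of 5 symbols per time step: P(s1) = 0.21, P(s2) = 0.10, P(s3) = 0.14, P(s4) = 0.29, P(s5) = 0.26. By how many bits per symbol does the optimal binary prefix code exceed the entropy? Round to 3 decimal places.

0.015 bits

Entropy H = −Σ p log₂ p ≈ 2.2253 bits.
Huffman merges: 1/10+7/50→6/25; 21/100+6/25→9/20; 13/50+29/100→11/20; 9/20+11/20→1. L = 56/25 ≈ 2.2400.
L − H = 2.2400 − 2.2253 = 0.015 bits.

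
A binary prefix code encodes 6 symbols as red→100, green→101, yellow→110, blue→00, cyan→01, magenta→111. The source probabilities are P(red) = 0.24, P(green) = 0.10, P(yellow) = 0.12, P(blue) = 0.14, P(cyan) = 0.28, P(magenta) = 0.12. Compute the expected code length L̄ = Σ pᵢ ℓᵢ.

L̄ = Σ pᵢ·ℓᵢ = 0.24·3 + 0.10·3 + 0.12·3 + 0.14·2 + 0.28·2 + 0.12·3 = 2.58 bits/symbol.

2.58 bits/symbol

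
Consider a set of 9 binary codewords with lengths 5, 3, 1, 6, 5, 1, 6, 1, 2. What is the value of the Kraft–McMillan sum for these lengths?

With common denominator 2^6 = 64: Σ 2^(−ℓᵢ) = 2/64 + 8/64 + 32/64 + 1/64 + 2/64 + 32/64 + 1/64 + 32/64 + 16/64 = 126/64 = 1.96875.

1.96875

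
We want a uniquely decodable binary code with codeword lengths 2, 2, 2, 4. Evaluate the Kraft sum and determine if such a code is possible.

With common denominator 2^4 = 16: Σ 2^(−ℓᵢ) = 4/16 + 4/16 + 4/16 + 1/16 = 13/16 = 0.8125.
Kraft's inequality requires Σ ≤ 1; here Σ = 0.8125 ≤ 1, so such a prefix code exists.

0.8125; yes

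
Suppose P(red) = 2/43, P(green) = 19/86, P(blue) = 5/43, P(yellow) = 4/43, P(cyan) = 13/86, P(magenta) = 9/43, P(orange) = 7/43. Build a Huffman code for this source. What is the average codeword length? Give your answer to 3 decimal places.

2.709 bits/symbol

Repeatedly combine the two least-probable nodes; the expected code length is the sum of the merged weights.
merge 2/43 + 4/43 → 6/43
merge 5/43 + 6/43 → 11/43
merge 13/86 + 7/43 → 27/86
merge 9/43 + 19/86 → 37/86
merge 11/43 + 27/86 → 49/86
merge 37/86 + 49/86 → 1
L = 6/43 + 11/43 + 27/86 + 37/86 + 49/86 + 1 = 233/86 ≈ 2.709 bits/symbol.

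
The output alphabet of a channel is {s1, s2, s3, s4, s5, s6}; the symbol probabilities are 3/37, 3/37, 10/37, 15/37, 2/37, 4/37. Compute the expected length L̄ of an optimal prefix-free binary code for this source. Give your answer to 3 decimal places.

2.243 bits/symbol

Repeatedly combine the two least-probable nodes; the expected code length is the sum of the merged weights.
merge 2/37 + 3/37 → 5/37
merge 3/37 + 4/37 → 7/37
merge 5/37 + 7/37 → 12/37
merge 10/37 + 12/37 → 22/37
merge 15/37 + 22/37 → 1
L = 5/37 + 7/37 + 12/37 + 22/37 + 1 = 83/37 ≈ 2.243 bits/symbol.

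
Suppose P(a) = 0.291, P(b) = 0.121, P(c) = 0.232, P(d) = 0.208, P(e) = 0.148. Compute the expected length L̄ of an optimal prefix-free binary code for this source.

2.269 bits/symbol

Repeatedly combine the two least-probable nodes; the expected code length is the sum of the merged weights.
merge 121/1000 + 37/250 → 269/1000
merge 26/125 + 29/125 → 11/25
merge 269/1000 + 291/1000 → 14/25
merge 11/25 + 14/25 → 1
L = 269/1000 + 11/25 + 14/25 + 1 = 2269/1000 = 2.269 bits/symbol.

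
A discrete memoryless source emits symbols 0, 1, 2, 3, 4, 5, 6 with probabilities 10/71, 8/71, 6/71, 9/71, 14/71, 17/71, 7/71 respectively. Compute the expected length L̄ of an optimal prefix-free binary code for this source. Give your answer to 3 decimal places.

2.746 bits/symbol

Repeatedly combine the two least-probable nodes; the expected code length is the sum of the merged weights.
merge 6/71 + 7/71 → 13/71
merge 8/71 + 9/71 → 17/71
merge 10/71 + 13/71 → 23/71
merge 14/71 + 17/71 → 31/71
merge 17/71 + 23/71 → 40/71
merge 31/71 + 40/71 → 1
L = 13/71 + 17/71 + 23/71 + 31/71 + 40/71 + 1 = 195/71 ≈ 2.746 bits/symbol.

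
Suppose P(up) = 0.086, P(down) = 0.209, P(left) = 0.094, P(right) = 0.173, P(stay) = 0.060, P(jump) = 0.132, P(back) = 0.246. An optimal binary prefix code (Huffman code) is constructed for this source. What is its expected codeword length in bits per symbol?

Repeatedly combine the two least-probable nodes; the expected code length is the sum of the merged weights.
merge 3/50 + 43/500 → 73/500
merge 47/500 + 33/250 → 113/500
merge 73/500 + 173/1000 → 319/1000
merge 209/1000 + 113/500 → 87/200
merge 123/500 + 319/1000 → 113/200
merge 87/200 + 113/200 → 1
L = 73/500 + 113/500 + 319/1000 + 87/200 + 113/200 + 1 = 2691/1000 = 2.691 bits/symbol.

2.691 bits/symbol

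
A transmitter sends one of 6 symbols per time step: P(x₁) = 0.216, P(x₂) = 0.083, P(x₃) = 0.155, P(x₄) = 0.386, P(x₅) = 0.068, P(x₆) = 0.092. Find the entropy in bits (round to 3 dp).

H = −Σ pᵢ log₂ pᵢ.
−0.216·log₂(0.216) = 0.4776
−0.083·log₂(0.083) = 0.2980
−0.155·log₂(0.155) = 0.4169
−0.386·log₂(0.386) = 0.5301
−0.068·log₂(0.068) = 0.2637
−0.092·log₂(0.092) = 0.3167
Sum ≈ 2.3030 → 2.303 bits.

2.303 bits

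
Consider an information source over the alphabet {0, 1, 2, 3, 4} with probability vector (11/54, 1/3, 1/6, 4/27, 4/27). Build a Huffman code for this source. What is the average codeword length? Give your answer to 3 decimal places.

2.296 bits/symbol

Repeatedly combine the two least-probable nodes; the expected code length is the sum of the merged weights.
merge 4/27 + 4/27 → 8/27
merge 1/6 + 11/54 → 10/27
merge 8/27 + 1/3 → 17/27
merge 10/27 + 17/27 → 1
L = 8/27 + 10/27 + 17/27 + 1 = 62/27 ≈ 2.296 bits/symbol.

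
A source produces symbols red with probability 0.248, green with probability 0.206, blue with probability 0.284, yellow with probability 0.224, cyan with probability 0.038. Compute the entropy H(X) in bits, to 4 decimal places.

H = −Σ pᵢ log₂ pᵢ.
−0.248·log₂(0.248) = 0.4989
−0.206·log₂(0.206) = 0.4695
−0.284·log₂(0.284) = 0.5158
−0.224·log₂(0.224) = 0.4835
−0.038·log₂(0.038) = 0.1793
Sum ≈ 2.1469 → 2.1469 bits.

2.1469 bits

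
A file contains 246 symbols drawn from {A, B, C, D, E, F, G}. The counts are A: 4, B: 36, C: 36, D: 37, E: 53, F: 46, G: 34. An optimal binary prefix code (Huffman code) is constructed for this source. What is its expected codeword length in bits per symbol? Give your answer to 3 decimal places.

2.752 bits/symbol

Probabilities are the counts divided by 246.
Repeatedly combine the two least-probable nodes; the expected code length is the sum of the merged weights.
merge 2/123 + 17/123 → 19/123
merge 6/41 + 6/41 → 12/41
merge 37/246 + 19/123 → 25/82
merge 23/123 + 53/246 → 33/82
merge 12/41 + 25/82 → 49/82
merge 33/82 + 49/82 → 1
L = 19/123 + 12/41 + 25/82 + 33/82 + 49/82 + 1 = 677/246 ≈ 2.752 bits/symbol.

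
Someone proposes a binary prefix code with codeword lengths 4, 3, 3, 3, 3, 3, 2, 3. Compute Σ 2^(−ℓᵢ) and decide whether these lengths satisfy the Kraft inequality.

1.0625; no

With common denominator 2^4 = 16: Σ 2^(−ℓᵢ) = 1/16 + 2/16 + 2/16 + 2/16 + 2/16 + 2/16 + 4/16 + 2/16 = 17/16 = 1.0625.
Kraft's inequality requires Σ ≤ 1; here Σ = 1.0625 > 1, so no such prefix code exists.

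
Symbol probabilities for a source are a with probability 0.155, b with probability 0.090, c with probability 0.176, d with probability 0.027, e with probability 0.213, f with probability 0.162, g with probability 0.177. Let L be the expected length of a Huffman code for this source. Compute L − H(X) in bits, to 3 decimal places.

0.073 bits

Entropy H = −Σ p log₂ p ≈ 2.6542 bits.
Huffman merges: 27/1000+9/100→117/1000; 117/1000+31/200→34/125; 81/500+22/125→169/500; 177/1000+213/1000→39/100; 34/125+169/500→61/100; 39/100+61/100→1. L = 2727/1000 ≈ 2.7270.
L − H = 2.7270 − 2.6542 = 0.073 bits.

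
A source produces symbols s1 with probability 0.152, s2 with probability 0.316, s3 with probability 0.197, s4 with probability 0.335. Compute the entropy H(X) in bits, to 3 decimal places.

1.929 bits

H = −Σ pᵢ log₂ pᵢ.
−0.152·log₂(0.152) = 0.4131
−0.316·log₂(0.316) = 0.5252
−0.197·log₂(0.197) = 0.4617
−0.335·log₂(0.335) = 0.5286
Sum ≈ 1.9286 → 1.929 bits.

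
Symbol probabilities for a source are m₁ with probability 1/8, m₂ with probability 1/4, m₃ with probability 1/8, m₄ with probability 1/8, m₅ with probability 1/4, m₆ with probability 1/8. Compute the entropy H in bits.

Each probability is a power of 1/2, so log₂(1/p) is an integer.
H = Σ p·log₂(1/p) = 1/8·3 + 1/4·2 + 1/8·3 + 1/8·3 + 1/4·2 + 1/8·3 = 2.5 bits.

2.5 bits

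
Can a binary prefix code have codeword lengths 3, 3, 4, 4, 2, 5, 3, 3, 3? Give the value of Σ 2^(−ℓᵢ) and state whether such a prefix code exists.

1.03125; no

With common denominator 2^5 = 32: Σ 2^(−ℓᵢ) = 4/32 + 4/32 + 2/32 + 2/32 + 8/32 + 1/32 + 4/32 + 4/32 + 4/32 = 33/32 = 1.03125.
Kraft's inequality requires Σ ≤ 1; here Σ = 1.03125 > 1, so no such prefix code exists.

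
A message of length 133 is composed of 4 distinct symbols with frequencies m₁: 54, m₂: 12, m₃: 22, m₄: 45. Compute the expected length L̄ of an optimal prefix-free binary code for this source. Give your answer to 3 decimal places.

Probabilities are the counts divided by 133.
Repeatedly combine the two least-probable nodes; the expected code length is the sum of the merged weights.
merge 12/133 + 22/133 → 34/133
merge 34/133 + 45/133 → 79/133
merge 54/133 + 79/133 → 1
L = 34/133 + 79/133 + 1 = 246/133 ≈ 1.850 bits/symbol.

1.850 bits/symbol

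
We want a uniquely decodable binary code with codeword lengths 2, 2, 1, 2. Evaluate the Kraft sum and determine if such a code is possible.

1.25; no

With common denominator 2^2 = 4: Σ 2^(−ℓᵢ) = 1/4 + 1/4 + 2/4 + 1/4 = 5/4 = 1.25.
Kraft's inequality requires Σ ≤ 1; here Σ = 1.25 > 1, so no such prefix code exists.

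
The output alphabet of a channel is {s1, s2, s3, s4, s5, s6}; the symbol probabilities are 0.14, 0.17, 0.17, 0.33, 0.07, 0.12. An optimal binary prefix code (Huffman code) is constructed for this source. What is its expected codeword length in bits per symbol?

2.5 bits/symbol

Repeatedly combine the two least-probable nodes; the expected code length is the sum of the merged weights.
merge 7/100 + 3/25 → 19/100
merge 7/50 + 17/100 → 31/100
merge 17/100 + 19/100 → 9/25
merge 31/100 + 33/100 → 16/25
merge 9/25 + 16/25 → 1
L = 19/100 + 31/100 + 9/25 + 16/25 + 1 = 5/2 = 2.5 bits/symbol.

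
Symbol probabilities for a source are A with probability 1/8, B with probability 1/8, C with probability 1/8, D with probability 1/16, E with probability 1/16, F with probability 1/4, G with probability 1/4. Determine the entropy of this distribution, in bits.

2.625 bits

Each probability is a power of 1/2, so log₂(1/p) is an integer.
H = Σ p·log₂(1/p) = 1/8·3 + 1/8·3 + 1/8·3 + 1/16·4 + 1/16·4 + 1/4·2 + 1/4·2 = 2.625 bits.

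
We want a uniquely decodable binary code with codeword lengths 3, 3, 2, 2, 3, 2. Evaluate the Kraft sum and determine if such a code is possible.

With common denominator 2^3 = 8: Σ 2^(−ℓᵢ) = 1/8 + 1/8 + 2/8 + 2/8 + 1/8 + 2/8 = 9/8 = 1.125.
Kraft's inequality requires Σ ≤ 1; here Σ = 1.125 > 1, so no such prefix code exists.

1.125; no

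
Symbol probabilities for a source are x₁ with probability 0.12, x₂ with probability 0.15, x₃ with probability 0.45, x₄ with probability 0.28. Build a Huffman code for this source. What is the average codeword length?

1.82 bits/symbol

Repeatedly combine the two least-probable nodes; the expected code length is the sum of the merged weights.
merge 3/25 + 3/20 → 27/100
merge 27/100 + 7/25 → 11/20
merge 9/20 + 11/20 → 1
L = 27/100 + 11/20 + 1 = 91/50 = 1.82 bits/symbol.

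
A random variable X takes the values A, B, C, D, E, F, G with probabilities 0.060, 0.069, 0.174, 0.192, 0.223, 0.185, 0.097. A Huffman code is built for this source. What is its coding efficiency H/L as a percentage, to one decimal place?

Entropy H = −Σ p log₂ p ≈ 2.6654 bits.
Huffman merges: 3/50+69/1000→129/1000; 97/1000+129/1000→113/500; 87/500+37/200→359/1000; 24/125+223/1000→83/200; 113/500+359/1000→117/200; 83/200+117/200→1. L = 1357/500 ≈ 2.7140.
Efficiency = H/L = 2.6654/2.7140 = 98.2%.

98.2%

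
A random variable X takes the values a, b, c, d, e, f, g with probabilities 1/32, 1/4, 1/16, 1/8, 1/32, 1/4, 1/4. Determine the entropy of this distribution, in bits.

2.4375 bits

Each probability is a power of 1/2, so log₂(1/p) is an integer.
H = Σ p·log₂(1/p) = 1/32·5 + 1/4·2 + 1/16·4 + 1/8·3 + 1/32·5 + 1/4·2 + 1/4·2 = 2.4375 bits.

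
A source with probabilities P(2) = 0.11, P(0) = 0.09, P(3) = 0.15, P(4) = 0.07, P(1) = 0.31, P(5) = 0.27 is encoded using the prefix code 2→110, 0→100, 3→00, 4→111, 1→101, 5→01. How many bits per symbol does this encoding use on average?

L̄ = Σ pᵢ·ℓᵢ = 0.11·3 + 0.09·3 + 0.15·2 + 0.07·3 + 0.31·3 + 0.27·2 = 2.58 bits/symbol.

2.58 bits/symbol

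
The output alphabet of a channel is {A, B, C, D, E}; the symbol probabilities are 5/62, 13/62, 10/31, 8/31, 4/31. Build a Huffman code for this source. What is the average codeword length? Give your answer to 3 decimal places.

Repeatedly combine the two least-probable nodes; the expected code length is the sum of the merged weights.
merge 5/62 + 4/31 → 13/62
merge 13/62 + 13/62 → 13/31
merge 8/31 + 10/31 → 18/31
merge 13/31 + 18/31 → 1
L = 13/62 + 13/31 + 18/31 + 1 = 137/62 ≈ 2.210 bits/symbol.

2.210 bits/symbol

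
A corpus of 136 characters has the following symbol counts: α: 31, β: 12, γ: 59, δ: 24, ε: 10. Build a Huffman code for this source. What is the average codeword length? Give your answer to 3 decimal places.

2.066 bits/symbol

Probabilities are the counts divided by 136.
Repeatedly combine the two least-probable nodes; the expected code length is the sum of the merged weights.
merge 5/68 + 3/34 → 11/68
merge 11/68 + 3/17 → 23/68
merge 31/136 + 23/68 → 77/136
merge 59/136 + 77/136 → 1
L = 11/68 + 23/68 + 77/136 + 1 = 281/136 ≈ 2.066 bits/symbol.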